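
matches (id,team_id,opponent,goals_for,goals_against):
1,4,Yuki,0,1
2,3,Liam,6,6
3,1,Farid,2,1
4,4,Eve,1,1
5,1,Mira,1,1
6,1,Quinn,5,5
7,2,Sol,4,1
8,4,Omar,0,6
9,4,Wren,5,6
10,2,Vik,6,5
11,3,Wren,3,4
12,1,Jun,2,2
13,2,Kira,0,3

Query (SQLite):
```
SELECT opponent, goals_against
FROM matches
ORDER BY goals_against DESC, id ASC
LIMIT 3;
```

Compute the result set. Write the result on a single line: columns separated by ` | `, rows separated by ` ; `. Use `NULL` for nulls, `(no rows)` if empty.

Liam | 6 ; Omar | 6 ; Wren | 6

Sort by goals_against desc, tiebreak id asc: (6, id=2), (6, id=8), (6, id=9), (5, id=6), (5, id=10), (4, id=11) …. Take first 3.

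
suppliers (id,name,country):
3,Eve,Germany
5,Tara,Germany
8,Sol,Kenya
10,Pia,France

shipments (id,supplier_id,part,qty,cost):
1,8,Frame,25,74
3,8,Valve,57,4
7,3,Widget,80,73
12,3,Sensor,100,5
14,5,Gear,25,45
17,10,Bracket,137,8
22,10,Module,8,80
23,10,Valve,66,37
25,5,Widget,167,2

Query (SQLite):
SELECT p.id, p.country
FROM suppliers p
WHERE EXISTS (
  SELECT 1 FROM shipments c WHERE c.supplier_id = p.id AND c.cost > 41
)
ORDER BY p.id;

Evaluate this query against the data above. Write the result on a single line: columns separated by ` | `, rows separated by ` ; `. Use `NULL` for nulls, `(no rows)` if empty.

3 | Germany ; 5 | Germany ; 8 | Kenya ; 10 | France

For each suppliers row, check whether any shipments with matching supplier_id has cost > 41.
Keep rows where that is true.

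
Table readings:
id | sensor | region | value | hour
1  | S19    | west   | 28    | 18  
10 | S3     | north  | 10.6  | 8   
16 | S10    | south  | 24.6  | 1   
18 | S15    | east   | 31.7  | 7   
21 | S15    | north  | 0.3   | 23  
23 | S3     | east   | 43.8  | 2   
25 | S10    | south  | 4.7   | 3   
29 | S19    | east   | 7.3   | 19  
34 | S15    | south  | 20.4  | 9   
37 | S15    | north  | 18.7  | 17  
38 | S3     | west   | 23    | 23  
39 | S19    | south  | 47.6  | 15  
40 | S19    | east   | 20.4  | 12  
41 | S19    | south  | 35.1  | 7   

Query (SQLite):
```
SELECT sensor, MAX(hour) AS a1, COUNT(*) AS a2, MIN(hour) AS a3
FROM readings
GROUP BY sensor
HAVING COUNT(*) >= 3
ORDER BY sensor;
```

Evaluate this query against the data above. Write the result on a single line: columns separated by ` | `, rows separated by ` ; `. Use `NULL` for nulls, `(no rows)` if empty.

Group readings by sensor.
Per group compute: MAX(hour), COUNT(*), MIN(hour).
HAVING: drop groups with fewer than 3 rows.
  S10: ids {16, 25} → MAX(hour)=3, COUNT(*)=2, MIN(hour)=1
  S15: ids {18, 21, 34, 37} → MAX(hour)=23, COUNT(*)=4, MIN(hour)=7
  S19: ids {1, 29, 39, 40, 41} → MAX(hour)=19, COUNT(*)=5, MIN(hour)=7
  S3: ids {10, 23, 38} → MAX(hour)=23, COUNT(*)=3, MIN(hour)=2

S15 | 23 | 4 | 7 ; S19 | 19 | 5 | 7 ; S3 | 23 | 3 | 2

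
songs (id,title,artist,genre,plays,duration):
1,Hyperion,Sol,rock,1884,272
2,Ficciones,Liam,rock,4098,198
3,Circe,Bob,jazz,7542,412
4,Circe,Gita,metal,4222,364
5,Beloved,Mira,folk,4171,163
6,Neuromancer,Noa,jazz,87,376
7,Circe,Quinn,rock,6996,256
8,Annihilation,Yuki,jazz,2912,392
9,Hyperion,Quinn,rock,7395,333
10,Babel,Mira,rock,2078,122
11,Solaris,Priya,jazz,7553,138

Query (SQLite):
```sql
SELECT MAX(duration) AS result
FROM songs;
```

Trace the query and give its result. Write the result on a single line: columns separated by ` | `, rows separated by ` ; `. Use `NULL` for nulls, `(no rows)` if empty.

All duration values: [272, 198, 412, 364, 163, 376, 256, 392, 333, 122, 138].
MAX of non-NULL values = 412.

412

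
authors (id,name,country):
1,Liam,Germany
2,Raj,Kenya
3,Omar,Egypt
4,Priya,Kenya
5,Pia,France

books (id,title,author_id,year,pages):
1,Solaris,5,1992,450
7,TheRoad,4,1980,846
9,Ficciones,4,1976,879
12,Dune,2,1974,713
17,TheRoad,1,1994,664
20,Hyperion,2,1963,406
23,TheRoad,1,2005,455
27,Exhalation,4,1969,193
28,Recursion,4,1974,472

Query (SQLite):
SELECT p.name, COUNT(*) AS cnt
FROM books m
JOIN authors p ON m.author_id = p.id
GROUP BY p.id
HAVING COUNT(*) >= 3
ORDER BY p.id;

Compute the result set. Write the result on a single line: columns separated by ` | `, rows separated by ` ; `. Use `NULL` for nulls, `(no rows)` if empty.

Join each books row to its authors via author_id.
Group joined rows by authors.id; compute COUNT(*) per group.
HAVING: keep groups with count ≥ 3.
  1: ids {17, 23} → COUNT(*)=2
  2: ids {12, 20} → COUNT(*)=2
  4: ids {7, 9, 27, 28} → COUNT(*)=4
  5: ids {1} → COUNT(*)=1

Priya | 4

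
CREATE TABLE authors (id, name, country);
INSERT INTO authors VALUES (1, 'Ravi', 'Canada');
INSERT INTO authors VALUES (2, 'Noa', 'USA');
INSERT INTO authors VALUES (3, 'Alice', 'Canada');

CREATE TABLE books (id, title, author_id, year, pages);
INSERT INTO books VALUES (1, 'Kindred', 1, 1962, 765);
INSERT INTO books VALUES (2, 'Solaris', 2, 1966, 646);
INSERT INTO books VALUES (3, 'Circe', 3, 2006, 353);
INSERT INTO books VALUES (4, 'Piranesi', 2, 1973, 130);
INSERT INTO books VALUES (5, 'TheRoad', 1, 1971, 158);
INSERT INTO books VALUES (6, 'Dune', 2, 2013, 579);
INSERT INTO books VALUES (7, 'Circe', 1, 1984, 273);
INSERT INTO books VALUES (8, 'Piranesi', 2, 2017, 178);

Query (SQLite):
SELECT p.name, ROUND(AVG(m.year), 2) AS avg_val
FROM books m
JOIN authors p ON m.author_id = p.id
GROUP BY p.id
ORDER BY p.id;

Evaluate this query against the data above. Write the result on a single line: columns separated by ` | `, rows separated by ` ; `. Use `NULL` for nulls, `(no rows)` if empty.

Join each books row to its authors via author_id.
Group joined rows by authors.id; compute ROUND(AVG(m.year), 2) per group.
  1: ids {1, 5, 7} → ROUND(AVG(m.year), 2)=1972.33
  2: ids {2, 4, 6, 8} → ROUND(AVG(m.year), 2)=1992.25
  3: ids {3} → ROUND(AVG(m.year), 2)=2006

Ravi | 1972.33 ; Noa | 1992.25 ; Alice | 2006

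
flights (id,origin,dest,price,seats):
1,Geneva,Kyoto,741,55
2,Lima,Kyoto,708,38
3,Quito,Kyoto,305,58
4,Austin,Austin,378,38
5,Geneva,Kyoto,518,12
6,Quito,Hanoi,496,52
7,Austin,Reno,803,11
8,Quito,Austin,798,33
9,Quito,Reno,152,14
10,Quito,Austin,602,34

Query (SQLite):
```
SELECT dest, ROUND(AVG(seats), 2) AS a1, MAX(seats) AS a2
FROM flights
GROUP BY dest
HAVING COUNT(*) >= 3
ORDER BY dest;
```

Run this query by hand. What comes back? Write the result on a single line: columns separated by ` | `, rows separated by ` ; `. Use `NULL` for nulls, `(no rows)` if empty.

Austin | 35 | 38 ; Kyoto | 40.75 | 58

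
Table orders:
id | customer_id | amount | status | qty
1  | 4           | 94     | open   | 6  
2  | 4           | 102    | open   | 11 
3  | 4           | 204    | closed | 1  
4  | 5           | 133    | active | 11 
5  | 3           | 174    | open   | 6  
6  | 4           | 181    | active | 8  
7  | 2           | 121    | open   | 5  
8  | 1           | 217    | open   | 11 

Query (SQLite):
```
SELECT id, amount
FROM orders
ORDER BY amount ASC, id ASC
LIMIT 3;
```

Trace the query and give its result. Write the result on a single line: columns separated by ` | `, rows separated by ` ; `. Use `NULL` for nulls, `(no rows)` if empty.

Sort by amount asc, tiebreak id asc: (94, id=1), (102, id=2), (121, id=7), (133, id=4), (174, id=5), (181, id=6) …. Take first 3.

1 | 94 ; 2 | 102 ; 7 | 121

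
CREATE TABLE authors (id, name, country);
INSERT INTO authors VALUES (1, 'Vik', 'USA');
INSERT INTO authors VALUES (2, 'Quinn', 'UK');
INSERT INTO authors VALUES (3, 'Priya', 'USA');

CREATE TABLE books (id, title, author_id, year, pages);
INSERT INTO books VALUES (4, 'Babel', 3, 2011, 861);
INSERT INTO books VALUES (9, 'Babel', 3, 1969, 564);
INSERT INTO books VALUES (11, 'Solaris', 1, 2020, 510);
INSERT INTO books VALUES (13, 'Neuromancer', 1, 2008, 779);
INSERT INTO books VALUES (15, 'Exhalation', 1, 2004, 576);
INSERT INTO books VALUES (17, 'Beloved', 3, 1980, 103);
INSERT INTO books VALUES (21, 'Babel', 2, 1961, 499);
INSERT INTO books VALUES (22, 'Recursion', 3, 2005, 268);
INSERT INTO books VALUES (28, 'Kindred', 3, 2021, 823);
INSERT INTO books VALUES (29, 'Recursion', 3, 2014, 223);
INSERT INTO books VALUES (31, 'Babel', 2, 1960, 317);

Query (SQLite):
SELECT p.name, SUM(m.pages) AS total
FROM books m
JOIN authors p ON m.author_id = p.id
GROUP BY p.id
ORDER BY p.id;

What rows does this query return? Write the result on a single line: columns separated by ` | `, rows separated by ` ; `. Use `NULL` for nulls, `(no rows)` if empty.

Join each books row to its authors via author_id.
Group joined rows by authors.id; compute SUM(m.pages) per group.
  1: ids {11, 13, 15} → SUM(m.pages)=1865
  2: ids {21, 31} → SUM(m.pages)=816
  3: ids {4, 9, 17, 22, 28, 29} → SUM(m.pages)=2842

Vik | 1865 ; Quinn | 816 ; Priya | 2842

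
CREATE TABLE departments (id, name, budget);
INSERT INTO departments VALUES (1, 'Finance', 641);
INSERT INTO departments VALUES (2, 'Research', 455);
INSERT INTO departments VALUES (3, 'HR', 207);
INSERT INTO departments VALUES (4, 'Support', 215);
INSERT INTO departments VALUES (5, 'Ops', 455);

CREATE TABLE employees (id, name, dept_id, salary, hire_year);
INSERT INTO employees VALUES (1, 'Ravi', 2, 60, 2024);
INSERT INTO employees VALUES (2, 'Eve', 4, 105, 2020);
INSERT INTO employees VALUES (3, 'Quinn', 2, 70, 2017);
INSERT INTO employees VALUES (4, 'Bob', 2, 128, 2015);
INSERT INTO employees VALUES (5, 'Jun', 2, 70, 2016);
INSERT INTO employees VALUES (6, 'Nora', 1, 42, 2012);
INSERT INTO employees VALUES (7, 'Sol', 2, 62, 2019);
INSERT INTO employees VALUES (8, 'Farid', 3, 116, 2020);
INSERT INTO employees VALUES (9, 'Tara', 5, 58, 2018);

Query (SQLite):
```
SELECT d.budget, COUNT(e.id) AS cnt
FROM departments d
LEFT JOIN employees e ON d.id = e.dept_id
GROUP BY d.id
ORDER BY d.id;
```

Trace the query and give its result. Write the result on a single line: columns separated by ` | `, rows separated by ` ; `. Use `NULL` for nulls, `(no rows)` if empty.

LEFT JOIN keeps every departments row; unmatched ones get NULL for employees columns.
Group by departments.id and compute COUNT(e.id). COUNT(col) of an all-NULL group is 0.
  1: ids {6} → COUNT(e.id)=1
  2: ids {1, 3, 4, 5, 7} → COUNT(e.id)=5
  3: ids {8} → COUNT(e.id)=1
  4: ids {2} → COUNT(e.id)=1
  5: ids {9} → COUNT(e.id)=1

641 | 1 ; 455 | 5 ; 207 | 1 ; 215 | 1 ; 455 | 1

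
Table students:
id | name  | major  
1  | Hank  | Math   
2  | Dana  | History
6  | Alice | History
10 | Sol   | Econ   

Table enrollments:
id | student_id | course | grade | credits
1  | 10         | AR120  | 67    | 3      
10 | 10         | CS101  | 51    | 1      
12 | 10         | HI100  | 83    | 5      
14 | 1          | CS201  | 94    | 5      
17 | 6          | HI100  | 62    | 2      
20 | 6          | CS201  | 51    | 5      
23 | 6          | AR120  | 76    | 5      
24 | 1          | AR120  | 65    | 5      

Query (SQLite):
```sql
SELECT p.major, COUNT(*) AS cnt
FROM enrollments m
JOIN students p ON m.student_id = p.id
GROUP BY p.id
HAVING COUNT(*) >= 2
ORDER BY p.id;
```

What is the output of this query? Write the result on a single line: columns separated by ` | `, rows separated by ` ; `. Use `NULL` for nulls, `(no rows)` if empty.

Math | 2 ; History | 3 ; Econ | 3

Join each enrollments row to its students via student_id.
Group joined rows by students.id; compute COUNT(*) per group.
HAVING: keep groups with count ≥ 2.
  1: ids {14, 24} → COUNT(*)=2
  6: ids {17, 20, 23} → COUNT(*)=3
  10: ids {1, 10, 12} → COUNT(*)=3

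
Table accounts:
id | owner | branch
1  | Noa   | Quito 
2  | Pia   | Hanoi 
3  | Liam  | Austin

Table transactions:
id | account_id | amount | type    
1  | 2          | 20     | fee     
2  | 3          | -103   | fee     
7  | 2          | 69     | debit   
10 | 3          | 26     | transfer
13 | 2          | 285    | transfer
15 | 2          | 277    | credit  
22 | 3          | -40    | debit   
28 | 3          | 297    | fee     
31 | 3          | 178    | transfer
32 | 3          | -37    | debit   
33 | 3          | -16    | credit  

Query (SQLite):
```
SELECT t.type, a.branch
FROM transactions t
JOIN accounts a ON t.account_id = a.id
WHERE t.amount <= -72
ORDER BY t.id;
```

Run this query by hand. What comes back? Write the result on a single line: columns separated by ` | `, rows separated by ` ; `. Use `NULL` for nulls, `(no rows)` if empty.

fee | Austin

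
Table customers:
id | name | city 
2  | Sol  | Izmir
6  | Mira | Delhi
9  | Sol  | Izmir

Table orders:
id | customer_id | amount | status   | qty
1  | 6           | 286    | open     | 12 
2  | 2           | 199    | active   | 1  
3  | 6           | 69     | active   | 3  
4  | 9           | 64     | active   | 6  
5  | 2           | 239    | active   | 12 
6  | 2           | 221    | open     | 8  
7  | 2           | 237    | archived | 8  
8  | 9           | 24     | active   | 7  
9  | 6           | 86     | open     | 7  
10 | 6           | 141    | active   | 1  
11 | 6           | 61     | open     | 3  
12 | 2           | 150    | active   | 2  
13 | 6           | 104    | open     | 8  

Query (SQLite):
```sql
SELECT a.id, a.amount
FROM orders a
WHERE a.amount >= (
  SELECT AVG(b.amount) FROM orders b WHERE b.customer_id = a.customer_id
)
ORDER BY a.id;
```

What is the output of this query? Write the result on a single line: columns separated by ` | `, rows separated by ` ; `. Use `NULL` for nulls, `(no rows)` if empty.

For each orders row a, compute AVG(amount) over rows sharing a.customer_id.
Keep row a if a.amount >= that per-group AVG.
  customer_id=2: AVG(amount) = 209.2
  customer_id=6: AVG(amount) = 124.5
  customer_id=9: AVG(amount) = 44.0

1 | 286 ; 4 | 64 ; 5 | 239 ; 6 | 221 ; 7 | 237 ; 10 | 141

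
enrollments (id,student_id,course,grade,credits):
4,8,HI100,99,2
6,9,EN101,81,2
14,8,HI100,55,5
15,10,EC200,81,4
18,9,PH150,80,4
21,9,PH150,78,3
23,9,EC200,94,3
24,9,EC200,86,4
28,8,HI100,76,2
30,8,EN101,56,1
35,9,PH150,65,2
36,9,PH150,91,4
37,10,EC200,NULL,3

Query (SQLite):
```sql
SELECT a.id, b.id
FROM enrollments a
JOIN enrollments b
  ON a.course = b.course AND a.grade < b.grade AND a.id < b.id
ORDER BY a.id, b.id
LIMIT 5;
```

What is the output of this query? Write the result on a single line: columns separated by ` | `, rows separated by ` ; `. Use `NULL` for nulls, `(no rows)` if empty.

14 | 28 ; 15 | 23 ; 15 | 24 ; 18 | 36 ; 21 | 36

Pairs (a,b) with same course, a.grade < b.grade, a.id < b.id.
course groups: EC200:{15,23,24,37} EN101:{6,30} HI100:{4,14,28} PH150:{18,21,35,36}
Ordered by (a.id, b.id); first 5.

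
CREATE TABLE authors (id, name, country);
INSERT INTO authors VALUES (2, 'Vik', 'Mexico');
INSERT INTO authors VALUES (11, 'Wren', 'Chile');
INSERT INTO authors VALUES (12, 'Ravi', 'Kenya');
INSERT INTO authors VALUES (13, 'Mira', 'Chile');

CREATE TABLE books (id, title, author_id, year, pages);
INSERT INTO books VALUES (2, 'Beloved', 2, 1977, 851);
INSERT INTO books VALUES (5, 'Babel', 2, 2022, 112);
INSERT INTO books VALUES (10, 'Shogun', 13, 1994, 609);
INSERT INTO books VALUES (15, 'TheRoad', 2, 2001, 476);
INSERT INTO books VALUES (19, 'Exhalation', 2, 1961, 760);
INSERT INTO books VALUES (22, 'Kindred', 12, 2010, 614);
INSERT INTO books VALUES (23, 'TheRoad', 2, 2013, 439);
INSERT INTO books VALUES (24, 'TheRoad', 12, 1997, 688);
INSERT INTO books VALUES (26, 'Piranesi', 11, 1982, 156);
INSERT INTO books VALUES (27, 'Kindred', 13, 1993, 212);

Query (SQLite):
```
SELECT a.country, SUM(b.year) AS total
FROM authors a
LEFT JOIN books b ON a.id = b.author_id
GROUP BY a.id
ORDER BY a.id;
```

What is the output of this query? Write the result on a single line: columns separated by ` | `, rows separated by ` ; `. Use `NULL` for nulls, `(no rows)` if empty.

LEFT JOIN keeps every authors row; unmatched ones get NULL for books columns.
Group by authors.id and compute SUM(b.year). SUM over an all-NULL group is NULL.
  2: ids {2, 5, 15, 19, 23} → SUM(b.year)=9974
  11: ids {26} → SUM(b.year)=1982
  12: ids {22, 24} → SUM(b.year)=4007
  13: ids {10, 27} → SUM(b.year)=3987

Mexico | 9974 ; Chile | 1982 ; Kenya | 4007 ; Chile | 3987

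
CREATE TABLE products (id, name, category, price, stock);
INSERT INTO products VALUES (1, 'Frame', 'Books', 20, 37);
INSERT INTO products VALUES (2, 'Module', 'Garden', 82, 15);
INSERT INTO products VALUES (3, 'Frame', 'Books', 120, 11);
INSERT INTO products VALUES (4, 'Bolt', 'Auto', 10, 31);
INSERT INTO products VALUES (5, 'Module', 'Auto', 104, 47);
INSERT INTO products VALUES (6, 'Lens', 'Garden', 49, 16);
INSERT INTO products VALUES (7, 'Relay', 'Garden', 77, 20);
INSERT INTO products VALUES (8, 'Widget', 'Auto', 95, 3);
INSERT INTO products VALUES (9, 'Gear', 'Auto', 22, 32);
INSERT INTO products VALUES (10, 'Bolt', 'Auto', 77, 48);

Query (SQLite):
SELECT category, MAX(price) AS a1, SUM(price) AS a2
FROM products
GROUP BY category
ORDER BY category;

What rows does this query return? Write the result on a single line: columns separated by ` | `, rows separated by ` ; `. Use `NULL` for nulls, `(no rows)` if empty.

Auto | 104 | 308 ; Books | 120 | 140 ; Garden | 82 | 208

Group products by category.
Per group compute: MAX(price), SUM(price).
  Auto: ids {4, 5, 8, 9, 10} → MAX(price)=104, SUM(price)=308
  Books: ids {1, 3} → MAX(price)=120, SUM(price)=140
  Garden: ids {2, 6, 7} → MAX(price)=82, SUM(price)=208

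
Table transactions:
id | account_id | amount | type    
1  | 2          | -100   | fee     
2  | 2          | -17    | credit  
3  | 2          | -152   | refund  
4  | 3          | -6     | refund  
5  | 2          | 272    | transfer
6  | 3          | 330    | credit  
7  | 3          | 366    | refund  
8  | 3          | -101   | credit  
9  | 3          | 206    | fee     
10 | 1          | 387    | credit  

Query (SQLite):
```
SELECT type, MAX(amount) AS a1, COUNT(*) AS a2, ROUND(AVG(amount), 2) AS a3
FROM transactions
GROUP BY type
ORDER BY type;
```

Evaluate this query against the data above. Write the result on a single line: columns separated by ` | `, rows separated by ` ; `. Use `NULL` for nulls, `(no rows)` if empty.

Group transactions by type.
Per group compute: MAX(amount), COUNT(*), ROUND(AVG(amount), 2).
  credit: ids {2, 6, 8, 10} → MAX(amount)=387, COUNT(*)=4, ROUND(AVG(amount), 2)=149.75
  fee: ids {1, 9} → MAX(amount)=206, COUNT(*)=2, ROUND(AVG(amount), 2)=53
  refund: ids {3, 4, 7} → MAX(amount)=366, COUNT(*)=3, ROUND(AVG(amount), 2)=69.33
  transfer: ids {5} → MAX(amount)=272, COUNT(*)=1, ROUND(AVG(amount), 2)=272

credit | 387 | 4 | 149.75 ; fee | 206 | 2 | 53 ; refund | 366 | 3 | 69.33 ; transfer | 272 | 1 | 272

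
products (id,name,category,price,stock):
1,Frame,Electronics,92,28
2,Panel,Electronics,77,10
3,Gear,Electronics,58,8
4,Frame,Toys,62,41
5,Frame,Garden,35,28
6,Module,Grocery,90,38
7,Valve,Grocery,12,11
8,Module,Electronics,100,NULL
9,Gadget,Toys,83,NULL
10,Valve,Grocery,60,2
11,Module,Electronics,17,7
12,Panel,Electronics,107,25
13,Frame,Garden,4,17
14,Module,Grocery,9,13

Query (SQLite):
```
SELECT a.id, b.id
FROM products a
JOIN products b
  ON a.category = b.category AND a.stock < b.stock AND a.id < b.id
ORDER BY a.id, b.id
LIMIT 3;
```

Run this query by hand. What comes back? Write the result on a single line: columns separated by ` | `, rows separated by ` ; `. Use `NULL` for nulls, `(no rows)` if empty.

2 | 12 ; 3 | 12 ; 7 | 14

Pairs (a,b) with same category, a.stock < b.stock, a.id < b.id.
category groups: Electronics:{1,2,3,8,11,12} Garden:{5,13} Grocery:{6,7,10,14} Toys:{4,9}
Ordered by (a.id, b.id); first 3.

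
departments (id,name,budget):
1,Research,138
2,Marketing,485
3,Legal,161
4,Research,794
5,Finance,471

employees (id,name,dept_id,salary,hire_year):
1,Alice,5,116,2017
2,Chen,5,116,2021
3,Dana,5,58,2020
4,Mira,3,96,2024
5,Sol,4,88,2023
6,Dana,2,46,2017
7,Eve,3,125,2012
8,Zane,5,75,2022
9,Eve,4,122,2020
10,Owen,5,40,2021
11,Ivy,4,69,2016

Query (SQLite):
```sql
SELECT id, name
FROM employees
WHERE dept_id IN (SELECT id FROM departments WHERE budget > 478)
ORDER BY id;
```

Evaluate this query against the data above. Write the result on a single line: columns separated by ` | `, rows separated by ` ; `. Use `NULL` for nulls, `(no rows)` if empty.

5 | Sol ; 6 | Dana ; 9 | Eve ; 11 | Ivy

Inner query: departments.id where budget > 478.
Outer: keep employees rows whose dept_id is in that set.
Inner query → {2, 4}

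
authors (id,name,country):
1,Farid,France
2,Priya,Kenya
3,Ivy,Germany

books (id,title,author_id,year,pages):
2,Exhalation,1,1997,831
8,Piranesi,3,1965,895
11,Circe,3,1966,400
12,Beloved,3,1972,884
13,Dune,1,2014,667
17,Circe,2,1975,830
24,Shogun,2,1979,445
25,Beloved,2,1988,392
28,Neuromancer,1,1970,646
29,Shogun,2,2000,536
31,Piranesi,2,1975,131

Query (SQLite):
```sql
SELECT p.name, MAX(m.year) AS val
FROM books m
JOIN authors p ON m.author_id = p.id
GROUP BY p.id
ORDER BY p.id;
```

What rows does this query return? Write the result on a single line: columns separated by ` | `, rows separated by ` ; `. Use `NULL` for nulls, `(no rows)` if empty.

Join each books row to its authors via author_id.
Group joined rows by authors.id; compute MAX(m.year) per group.
  1: ids {2, 13, 28} → MAX(m.year)=2014
  2: ids {17, 24, 25, 29, 31} → MAX(m.year)=2000
  3: ids {8, 11, 12} → MAX(m.year)=1972

Farid | 2014 ; Priya | 2000 ; Ivy | 1972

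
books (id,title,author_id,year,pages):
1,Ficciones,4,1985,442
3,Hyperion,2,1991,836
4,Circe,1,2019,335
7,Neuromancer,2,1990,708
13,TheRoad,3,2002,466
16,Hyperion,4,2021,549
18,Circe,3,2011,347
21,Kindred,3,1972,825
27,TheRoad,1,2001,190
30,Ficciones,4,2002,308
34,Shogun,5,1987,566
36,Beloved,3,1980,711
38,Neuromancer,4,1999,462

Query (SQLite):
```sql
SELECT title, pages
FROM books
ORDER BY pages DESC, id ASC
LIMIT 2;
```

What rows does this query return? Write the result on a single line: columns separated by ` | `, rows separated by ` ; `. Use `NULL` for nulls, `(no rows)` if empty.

Sort by pages desc, tiebreak id asc: (836, id=3), (825, id=21), (711, id=36), (708, id=7), (566, id=34) …. Take first 2.

Hyperion | 836 ; Kindred | 825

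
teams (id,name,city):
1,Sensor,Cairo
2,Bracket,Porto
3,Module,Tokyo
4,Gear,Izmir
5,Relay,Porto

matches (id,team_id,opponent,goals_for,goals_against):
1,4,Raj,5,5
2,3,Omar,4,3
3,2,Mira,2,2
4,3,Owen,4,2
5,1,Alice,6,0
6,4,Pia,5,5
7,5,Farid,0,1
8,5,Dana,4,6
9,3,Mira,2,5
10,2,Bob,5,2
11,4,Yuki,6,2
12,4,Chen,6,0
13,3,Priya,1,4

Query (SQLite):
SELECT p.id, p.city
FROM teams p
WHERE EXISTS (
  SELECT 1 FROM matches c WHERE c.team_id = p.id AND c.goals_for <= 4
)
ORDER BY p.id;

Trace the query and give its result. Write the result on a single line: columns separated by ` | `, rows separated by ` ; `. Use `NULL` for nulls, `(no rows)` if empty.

For each teams row, check whether any matches with matching team_id has goals_for <= 4.
Keep rows where that is true.

2 | Porto ; 3 | Tokyo ; 5 | Porto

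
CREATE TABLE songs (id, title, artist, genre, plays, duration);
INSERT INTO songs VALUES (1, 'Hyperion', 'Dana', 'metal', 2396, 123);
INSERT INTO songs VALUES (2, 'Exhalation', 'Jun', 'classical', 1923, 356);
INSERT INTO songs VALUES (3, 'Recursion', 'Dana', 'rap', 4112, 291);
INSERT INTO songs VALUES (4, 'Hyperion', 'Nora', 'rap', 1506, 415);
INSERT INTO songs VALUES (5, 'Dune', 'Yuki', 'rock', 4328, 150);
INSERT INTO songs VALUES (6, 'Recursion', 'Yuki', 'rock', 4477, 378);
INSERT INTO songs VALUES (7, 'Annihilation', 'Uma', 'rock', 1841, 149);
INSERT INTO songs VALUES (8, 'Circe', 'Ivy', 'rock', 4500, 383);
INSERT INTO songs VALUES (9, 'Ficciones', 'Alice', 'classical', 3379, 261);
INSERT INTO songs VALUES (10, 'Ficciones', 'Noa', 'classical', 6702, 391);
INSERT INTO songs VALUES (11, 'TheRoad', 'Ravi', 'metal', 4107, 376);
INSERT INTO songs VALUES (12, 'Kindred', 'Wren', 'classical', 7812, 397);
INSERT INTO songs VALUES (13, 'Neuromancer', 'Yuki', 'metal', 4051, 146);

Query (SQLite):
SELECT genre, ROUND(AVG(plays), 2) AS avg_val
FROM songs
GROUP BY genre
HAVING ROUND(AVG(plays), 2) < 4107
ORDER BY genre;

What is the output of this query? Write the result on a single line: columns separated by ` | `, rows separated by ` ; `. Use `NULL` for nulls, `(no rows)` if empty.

Partition songs by genre; compute ROUND(AVG(plays), 2) within each group.
HAVING: keep groups where ROUND(AVG(plays), 2) < 4107.
  classical: ids {2, 9, 10, 12} → ROUND(AVG(plays), 2)=4954
  metal: ids {1, 11, 13} → ROUND(AVG(plays), 2)=3518
  rap: ids {3, 4} → ROUND(AVG(plays), 2)=2809
  rock: ids {5, 6, 7, 8} → ROUND(AVG(plays), 2)=3786.5

metal | 3518 ; rap | 2809 ; rock | 3786.5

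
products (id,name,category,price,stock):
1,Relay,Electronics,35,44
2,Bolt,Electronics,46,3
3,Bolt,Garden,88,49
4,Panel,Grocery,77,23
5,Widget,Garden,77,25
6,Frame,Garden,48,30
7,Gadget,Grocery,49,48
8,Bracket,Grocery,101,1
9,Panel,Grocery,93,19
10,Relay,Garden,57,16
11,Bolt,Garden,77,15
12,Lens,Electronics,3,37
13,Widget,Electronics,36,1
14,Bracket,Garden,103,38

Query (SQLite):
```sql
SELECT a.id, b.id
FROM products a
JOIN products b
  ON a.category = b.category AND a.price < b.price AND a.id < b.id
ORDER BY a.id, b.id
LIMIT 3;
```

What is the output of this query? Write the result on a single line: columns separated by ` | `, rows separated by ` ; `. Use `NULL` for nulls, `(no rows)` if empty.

Pairs (a,b) with same category, a.price < b.price, a.id < b.id.
category groups: Electronics:{1,2,12,13} Garden:{3,5,6,10,11,14} Grocery:{4,7,8,9}
Ordered by (a.id, b.id); first 3.

1 | 2 ; 1 | 13 ; 3 | 14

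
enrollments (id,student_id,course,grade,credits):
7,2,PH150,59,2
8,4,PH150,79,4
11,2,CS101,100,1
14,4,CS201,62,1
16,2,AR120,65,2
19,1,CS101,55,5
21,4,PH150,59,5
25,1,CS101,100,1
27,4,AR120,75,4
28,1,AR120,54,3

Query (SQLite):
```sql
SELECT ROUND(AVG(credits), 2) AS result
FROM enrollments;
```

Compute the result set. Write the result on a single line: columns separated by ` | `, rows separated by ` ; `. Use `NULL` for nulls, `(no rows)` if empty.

2.8

All credits values: [2, 4, 1, 1, 2, 5, 5, 1, 4, 3].
AVG = 28 / 10 (rounded to 2 dp).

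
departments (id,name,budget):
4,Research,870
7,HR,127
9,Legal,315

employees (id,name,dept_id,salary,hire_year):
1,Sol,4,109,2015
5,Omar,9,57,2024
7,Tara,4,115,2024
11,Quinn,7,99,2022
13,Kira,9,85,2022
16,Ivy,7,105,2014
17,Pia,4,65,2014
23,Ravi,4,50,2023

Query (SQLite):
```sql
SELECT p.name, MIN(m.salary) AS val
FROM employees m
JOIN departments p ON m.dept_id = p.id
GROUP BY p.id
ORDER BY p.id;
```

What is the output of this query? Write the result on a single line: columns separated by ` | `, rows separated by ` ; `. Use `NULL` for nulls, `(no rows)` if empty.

Join each employees row to its departments via dept_id.
Group joined rows by departments.id; compute MIN(m.salary) per group.
  4: ids {1, 7, 17, 23} → MIN(m.salary)=50
  7: ids {11, 16} → MIN(m.salary)=99
  9: ids {5, 13} → MIN(m.salary)=57

Research | 50 ; HR | 99 ; Legal | 57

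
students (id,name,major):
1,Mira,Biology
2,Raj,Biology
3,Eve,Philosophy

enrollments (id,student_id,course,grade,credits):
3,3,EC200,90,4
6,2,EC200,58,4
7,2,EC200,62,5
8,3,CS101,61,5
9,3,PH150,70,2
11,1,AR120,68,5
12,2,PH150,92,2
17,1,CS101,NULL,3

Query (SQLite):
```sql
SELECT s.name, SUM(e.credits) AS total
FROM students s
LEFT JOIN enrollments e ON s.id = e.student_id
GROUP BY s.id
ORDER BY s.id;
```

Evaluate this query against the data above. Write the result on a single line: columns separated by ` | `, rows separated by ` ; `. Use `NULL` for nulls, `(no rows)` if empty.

Mira | 8 ; Raj | 11 ; Eve | 11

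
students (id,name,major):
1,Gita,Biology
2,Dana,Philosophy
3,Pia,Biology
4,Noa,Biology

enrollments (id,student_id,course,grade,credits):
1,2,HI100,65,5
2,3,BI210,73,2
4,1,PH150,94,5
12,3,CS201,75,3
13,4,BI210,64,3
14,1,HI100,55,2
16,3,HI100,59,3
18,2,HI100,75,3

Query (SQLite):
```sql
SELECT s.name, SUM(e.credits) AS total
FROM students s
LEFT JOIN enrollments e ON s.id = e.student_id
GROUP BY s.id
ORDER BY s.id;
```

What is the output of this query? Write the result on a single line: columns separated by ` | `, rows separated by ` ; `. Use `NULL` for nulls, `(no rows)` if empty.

Gita | 7 ; Dana | 8 ; Pia | 8 ; Noa | 3

LEFT JOIN keeps every students row; unmatched ones get NULL for enrollments columns.
Group by students.id and compute SUM(e.credits). SUM over an all-NULL group is NULL.
  1: ids {4, 14} → SUM(e.credits)=7
  2: ids {1, 18} → SUM(e.credits)=8
  3: ids {2, 12, 16} → SUM(e.credits)=8
  4: ids {13} → SUM(e.credits)=3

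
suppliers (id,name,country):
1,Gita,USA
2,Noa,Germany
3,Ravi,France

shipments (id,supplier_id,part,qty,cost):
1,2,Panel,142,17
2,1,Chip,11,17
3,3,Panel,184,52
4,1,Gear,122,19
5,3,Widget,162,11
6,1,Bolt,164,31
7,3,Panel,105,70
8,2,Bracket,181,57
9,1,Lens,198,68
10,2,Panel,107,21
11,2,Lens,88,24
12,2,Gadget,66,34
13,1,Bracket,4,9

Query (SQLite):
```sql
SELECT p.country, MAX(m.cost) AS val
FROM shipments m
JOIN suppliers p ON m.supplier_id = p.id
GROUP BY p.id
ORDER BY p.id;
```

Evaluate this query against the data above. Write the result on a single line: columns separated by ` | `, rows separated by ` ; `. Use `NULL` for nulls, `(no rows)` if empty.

Join each shipments row to its suppliers via supplier_id.
Group joined rows by suppliers.id; compute MAX(m.cost) per group.
  1: ids {2, 4, 6, 9, 13} → MAX(m.cost)=68
  2: ids {1, 8, 10, 11, 12} → MAX(m.cost)=57
  3: ids {3, 5, 7} → MAX(m.cost)=70

USA | 68 ; Germany | 57 ; France | 70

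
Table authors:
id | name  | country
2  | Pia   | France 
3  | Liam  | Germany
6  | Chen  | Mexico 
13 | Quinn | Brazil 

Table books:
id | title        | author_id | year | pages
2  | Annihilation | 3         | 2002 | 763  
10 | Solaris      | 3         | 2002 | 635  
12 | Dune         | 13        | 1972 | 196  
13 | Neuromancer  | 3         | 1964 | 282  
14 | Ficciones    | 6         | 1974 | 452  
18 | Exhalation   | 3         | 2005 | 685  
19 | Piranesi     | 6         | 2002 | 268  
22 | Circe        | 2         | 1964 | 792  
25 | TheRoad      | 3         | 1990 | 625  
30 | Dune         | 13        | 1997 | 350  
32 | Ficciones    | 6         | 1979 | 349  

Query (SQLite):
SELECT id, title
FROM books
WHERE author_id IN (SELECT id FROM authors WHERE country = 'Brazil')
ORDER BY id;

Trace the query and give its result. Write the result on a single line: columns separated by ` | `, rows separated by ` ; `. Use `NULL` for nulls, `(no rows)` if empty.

12 | Dune ; 30 | Dune

Inner query: authors.id where country = 'Brazil'.
Outer: keep books rows whose author_id is in that set.
Inner query → {13}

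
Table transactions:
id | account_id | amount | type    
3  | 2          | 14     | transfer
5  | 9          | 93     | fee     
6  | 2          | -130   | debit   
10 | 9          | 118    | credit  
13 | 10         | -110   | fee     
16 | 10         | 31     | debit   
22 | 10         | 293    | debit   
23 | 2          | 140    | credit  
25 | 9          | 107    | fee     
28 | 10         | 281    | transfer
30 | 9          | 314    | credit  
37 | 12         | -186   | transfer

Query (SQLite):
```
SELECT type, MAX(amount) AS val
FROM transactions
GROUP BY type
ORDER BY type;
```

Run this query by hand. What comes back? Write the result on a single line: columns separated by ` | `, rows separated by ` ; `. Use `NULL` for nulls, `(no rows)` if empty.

credit | 314 ; debit | 293 ; fee | 107 ; transfer | 281

Partition transactions by type; compute MAX(amount) within each group.
  credit: ids {10, 23, 30} → MAX(amount)=314
  debit: ids {6, 16, 22} → MAX(amount)=293
  fee: ids {5, 13, 25} → MAX(amount)=107
  transfer: ids {3, 28, 37} → MAX(amount)=281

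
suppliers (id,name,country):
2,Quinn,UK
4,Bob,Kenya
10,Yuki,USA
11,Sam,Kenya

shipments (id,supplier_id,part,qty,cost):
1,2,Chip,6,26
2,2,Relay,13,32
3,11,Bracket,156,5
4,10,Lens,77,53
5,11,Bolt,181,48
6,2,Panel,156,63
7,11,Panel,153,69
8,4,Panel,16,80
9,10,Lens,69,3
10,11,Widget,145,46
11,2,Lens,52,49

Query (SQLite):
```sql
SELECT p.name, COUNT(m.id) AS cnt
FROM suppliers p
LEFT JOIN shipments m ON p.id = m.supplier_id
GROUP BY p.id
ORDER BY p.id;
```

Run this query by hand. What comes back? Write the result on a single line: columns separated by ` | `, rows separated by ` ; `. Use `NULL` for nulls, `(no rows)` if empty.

Quinn | 4 ; Bob | 1 ; Yuki | 2 ; Sam | 4

LEFT JOIN keeps every suppliers row; unmatched ones get NULL for shipments columns.
Group by suppliers.id and compute COUNT(m.id). COUNT(col) of an all-NULL group is 0.
  2: ids {1, 2, 6, 11} → COUNT(m.id)=4
  4: ids {8} → COUNT(m.id)=1
  10: ids {4, 9} → COUNT(m.id)=2
  11: ids {3, 5, 7, 10} → COUNT(m.id)=4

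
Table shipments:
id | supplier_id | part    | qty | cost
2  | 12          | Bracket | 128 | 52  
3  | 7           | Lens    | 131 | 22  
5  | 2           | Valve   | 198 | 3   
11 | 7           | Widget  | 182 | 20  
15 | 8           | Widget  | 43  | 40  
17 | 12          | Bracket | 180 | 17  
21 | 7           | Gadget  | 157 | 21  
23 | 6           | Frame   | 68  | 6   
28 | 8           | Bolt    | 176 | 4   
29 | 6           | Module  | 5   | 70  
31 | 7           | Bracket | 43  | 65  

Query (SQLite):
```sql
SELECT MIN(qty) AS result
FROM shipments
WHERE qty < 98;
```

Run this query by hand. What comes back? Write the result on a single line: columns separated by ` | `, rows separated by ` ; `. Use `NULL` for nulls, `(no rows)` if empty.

Rows where qty < 98 → qty values: [43, 68, 5, 43].
MIN of non-NULL values = 5.

5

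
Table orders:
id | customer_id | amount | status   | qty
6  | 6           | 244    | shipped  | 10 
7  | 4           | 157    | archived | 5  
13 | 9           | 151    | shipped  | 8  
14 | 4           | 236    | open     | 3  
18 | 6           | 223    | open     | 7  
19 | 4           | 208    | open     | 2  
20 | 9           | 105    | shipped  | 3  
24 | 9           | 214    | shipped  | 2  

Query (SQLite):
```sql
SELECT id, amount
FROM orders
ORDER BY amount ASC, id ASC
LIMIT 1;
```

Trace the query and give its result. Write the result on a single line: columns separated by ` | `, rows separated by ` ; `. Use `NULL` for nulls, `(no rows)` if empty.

20 | 105

Sort by amount asc, tiebreak id asc: (105, id=20), (151, id=13), (157, id=7), (208, id=19) …. Take first 1.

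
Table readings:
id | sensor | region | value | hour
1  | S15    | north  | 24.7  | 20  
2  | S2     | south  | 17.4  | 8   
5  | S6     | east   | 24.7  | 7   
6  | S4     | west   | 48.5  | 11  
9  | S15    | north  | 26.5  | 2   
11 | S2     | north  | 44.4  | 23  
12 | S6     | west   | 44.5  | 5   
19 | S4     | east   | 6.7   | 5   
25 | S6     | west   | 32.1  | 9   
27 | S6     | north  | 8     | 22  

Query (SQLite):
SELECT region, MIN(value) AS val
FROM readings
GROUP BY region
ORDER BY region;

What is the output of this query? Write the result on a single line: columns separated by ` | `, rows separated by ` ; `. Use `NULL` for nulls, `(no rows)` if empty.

east | 6.7 ; north | 8 ; south | 17.4 ; west | 32.1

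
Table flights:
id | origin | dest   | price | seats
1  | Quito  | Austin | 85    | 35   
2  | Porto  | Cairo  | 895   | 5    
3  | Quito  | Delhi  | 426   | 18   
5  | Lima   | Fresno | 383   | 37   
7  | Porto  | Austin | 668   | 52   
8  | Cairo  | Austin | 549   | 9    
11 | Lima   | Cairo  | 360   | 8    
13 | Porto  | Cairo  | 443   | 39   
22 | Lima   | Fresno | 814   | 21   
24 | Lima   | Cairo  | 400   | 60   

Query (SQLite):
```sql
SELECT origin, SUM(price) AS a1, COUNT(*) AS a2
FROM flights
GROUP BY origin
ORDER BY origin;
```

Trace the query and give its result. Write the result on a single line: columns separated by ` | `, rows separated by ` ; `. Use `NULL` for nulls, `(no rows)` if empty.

Group flights by origin.
Per group compute: SUM(price), COUNT(*).
  Cairo: ids {8} → SUM(price)=549, COUNT(*)=1
  Lima: ids {5, 11, 22, 24} → SUM(price)=1957, COUNT(*)=4
  Porto: ids {2, 7, 13} → SUM(price)=2006, COUNT(*)=3
  Quito: ids {1, 3} → SUM(price)=511, COUNT(*)=2

Cairo | 549 | 1 ; Lima | 1957 | 4 ; Porto | 2006 | 3 ; Quito | 511 | 2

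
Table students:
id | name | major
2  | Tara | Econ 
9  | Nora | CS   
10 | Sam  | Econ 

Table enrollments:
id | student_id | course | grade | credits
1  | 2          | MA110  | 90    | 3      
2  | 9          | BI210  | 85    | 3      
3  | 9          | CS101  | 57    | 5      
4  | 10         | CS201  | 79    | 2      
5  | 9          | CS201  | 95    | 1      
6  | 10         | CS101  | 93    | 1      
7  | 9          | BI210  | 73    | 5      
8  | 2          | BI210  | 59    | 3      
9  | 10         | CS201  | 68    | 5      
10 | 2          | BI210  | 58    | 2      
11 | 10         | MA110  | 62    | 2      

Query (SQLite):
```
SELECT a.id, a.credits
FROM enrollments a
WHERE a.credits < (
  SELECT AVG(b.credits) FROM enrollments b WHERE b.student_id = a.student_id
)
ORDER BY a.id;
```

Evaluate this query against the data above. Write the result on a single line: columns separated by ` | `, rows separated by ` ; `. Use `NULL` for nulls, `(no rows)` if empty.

2 | 3 ; 4 | 2 ; 5 | 1 ; 6 | 1 ; 10 | 2 ; 11 | 2

For each enrollments row a, compute AVG(credits) over rows sharing a.student_id.
Keep row a if a.credits < that per-group AVG.
  student_id=2: AVG(credits) = 2.666667
  student_id=9: AVG(credits) = 3.5
  student_id=10: AVG(credits) = 2.5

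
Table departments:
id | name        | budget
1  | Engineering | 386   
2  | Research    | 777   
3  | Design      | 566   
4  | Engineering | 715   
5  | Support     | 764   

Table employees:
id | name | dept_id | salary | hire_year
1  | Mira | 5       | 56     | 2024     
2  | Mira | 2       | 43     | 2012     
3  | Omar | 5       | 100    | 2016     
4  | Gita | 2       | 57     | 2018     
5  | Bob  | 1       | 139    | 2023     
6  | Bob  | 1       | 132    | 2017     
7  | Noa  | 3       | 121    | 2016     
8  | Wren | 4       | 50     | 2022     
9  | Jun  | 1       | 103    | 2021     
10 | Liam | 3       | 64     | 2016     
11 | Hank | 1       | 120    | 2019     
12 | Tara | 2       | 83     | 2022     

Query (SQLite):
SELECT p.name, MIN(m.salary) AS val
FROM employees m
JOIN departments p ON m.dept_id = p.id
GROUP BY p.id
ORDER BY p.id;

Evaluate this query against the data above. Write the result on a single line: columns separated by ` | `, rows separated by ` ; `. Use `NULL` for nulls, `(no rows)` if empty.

Engineering | 103 ; Research | 43 ; Design | 64 ; Engineering | 50 ; Support | 56

Join each employees row to its departments via dept_id.
Group joined rows by departments.id; compute MIN(m.salary) per group.
  1: ids {5, 6, 9, 11} → MIN(m.salary)=103
  2: ids {2, 4, 12} → MIN(m.salary)=43
  3: ids {7, 10} → MIN(m.salary)=64
  4: ids {8} → MIN(m.salary)=50
  5: ids {1, 3} → MIN(m.salary)=56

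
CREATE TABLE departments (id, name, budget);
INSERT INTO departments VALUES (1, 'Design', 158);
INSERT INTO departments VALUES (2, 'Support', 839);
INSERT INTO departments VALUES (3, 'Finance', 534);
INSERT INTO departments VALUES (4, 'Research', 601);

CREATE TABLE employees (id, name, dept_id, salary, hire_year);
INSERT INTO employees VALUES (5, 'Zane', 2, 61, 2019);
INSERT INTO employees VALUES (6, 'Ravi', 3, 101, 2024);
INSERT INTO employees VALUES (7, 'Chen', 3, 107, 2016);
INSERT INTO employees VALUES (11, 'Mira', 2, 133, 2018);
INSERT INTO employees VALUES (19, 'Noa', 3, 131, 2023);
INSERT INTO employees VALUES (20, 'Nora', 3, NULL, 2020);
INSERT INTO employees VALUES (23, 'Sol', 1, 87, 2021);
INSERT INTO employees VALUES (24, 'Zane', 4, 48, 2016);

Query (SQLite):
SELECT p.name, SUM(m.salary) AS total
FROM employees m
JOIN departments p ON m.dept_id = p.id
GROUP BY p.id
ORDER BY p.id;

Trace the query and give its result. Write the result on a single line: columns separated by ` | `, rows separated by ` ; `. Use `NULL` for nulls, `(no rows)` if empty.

Join each employees row to its departments via dept_id.
Group joined rows by departments.id; compute SUM(m.salary) per group.
  1: ids {23} → SUM(m.salary)=87
  2: ids {5, 11} → SUM(m.salary)=194
  3: ids {6, 7, 19, 20} → SUM(m.salary)=339
  4: ids {24} → SUM(m.salary)=48

Design | 87 ; Support | 194 ; Finance | 339 ; Research | 48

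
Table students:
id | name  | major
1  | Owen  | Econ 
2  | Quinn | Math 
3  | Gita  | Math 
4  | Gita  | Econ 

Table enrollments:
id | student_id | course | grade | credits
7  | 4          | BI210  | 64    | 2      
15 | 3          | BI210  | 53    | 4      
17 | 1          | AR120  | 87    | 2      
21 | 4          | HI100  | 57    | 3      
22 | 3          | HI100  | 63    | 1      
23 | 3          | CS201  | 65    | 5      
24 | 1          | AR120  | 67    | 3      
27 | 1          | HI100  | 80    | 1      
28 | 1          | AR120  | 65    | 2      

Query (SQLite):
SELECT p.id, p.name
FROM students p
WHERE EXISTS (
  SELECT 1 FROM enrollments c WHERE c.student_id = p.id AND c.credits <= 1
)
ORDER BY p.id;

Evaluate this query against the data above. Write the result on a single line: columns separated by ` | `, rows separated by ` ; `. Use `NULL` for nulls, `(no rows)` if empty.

1 | Owen ; 3 | Gita

For each students row, check whether any enrollments with matching student_id has credits <= 1.
Keep rows where that is true.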